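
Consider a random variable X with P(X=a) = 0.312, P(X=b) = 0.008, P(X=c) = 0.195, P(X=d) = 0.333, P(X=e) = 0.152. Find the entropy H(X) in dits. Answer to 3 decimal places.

0.596 dits

H(X) = −Σ p·log₁₀ p.
  −(0.312)·log₁₀(0.312) = 0.1578
  −(0.008)·log₁₀(0.008) = 0.0168
  −(0.195)·log₁₀(0.195) = 0.1384
  −(0.333)·log₁₀(0.333) = 0.1590
  −(0.152)·log₁₀(0.152) = 0.1244
Sum: 0.1578 + 0.0168 + 0.1384 + 0.1590 + 0.1244 = 0.596 dits.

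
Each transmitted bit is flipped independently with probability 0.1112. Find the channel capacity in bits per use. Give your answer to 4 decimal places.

0.4965 bits

Binary symmetric channel: C = 1 − h₂(ε) where h₂ is the binary entropy function.
h₂(0.1112) = −0.1112·log₂0.1112 − 0.8888·log₂0.8888 = 0.5035.
C = 1 − 0.5035 = 0.4965 bits per channel use.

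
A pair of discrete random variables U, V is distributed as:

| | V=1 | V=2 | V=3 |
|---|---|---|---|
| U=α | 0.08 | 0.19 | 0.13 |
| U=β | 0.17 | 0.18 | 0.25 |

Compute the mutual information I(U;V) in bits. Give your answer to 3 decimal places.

Marginals: p(U) = (0.4000, 0.6000), p(V) = (0.2500, 0.3700, 0.3800).
I(U;V) = H(U) + H(V) − H(U,V).
H(U) = 0.9710, H(V) = 1.5612, H(U,V) = 2.5093.
I(U;V) = 0.9710 + 1.5612 − 2.5093 = 0.023 bits.

0.023 bits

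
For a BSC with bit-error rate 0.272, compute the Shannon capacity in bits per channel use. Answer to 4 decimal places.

Binary symmetric channel: C = 1 − h₂(ε) where h₂ is the binary entropy function.
h₂(0.272) = −0.272·log₂0.272 − 0.728·log₂0.728 = 0.8443.
C = 1 − 0.8443 = 0.1557 bits per channel use.

0.1557 bits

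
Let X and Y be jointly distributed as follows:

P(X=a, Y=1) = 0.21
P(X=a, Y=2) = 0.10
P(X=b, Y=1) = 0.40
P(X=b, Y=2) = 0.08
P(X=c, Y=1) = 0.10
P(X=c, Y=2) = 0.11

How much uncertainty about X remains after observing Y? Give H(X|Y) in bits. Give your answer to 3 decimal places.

1.439 bits

Marginals: p(X) = (0.3100, 0.4800, 0.2100), p(Y) = (0.7100, 0.2900).
H(X|Y) = Σ p(Y) · H(X|Y=·).
  Y=1: p=0.7100, H(X|Y=1) = 1.3845
  Y=2: p=0.2900, H(X|Y=2) = 1.5727
Weighted sum = 1.439 bits.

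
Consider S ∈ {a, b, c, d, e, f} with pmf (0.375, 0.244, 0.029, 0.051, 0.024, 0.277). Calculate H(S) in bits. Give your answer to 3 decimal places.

H(S) = −Σ p·log₂ p.
  −(0.375)·log₂(0.375) = 0.5306
  −(0.244)·log₂(0.244) = 0.4966
  −(0.029)·log₂(0.029) = 0.1481
  −(0.051)·log₂(0.051) = 0.2190
  −(0.024)·log₂(0.024) = 0.1291
  −(0.277)·log₂(0.277) = 0.5130
Sum: 0.5306 + 0.4966 + 0.1481 + 0.2190 + 0.1291 + 0.5130 = 2.036 bits.

2.036 bits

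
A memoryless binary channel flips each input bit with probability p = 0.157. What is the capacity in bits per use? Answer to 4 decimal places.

Binary symmetric channel: C = 1 − h₂(ε) where h₂ is the binary entropy function.
h₂(0.157) = −0.157·log₂0.157 − 0.843·log₂0.843 = 0.6271.
C = 1 − 0.6271 = 0.3729 bits per channel use.

0.3729 bits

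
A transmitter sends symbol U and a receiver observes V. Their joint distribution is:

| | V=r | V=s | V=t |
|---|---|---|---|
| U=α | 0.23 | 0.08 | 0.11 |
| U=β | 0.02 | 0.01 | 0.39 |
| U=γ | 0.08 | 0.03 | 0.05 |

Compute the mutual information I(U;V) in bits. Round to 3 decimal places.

0.346 bits

Marginals: p(U) = (0.4200, 0.4200, 0.1600), p(V) = (0.3300, 0.1200, 0.5500).
I(U;V) = Σ p(x,y)·log₂[p(x,y)/(p(x)p(y))].
  (α,r): 0.23·log₂(1.6595) = 0.1681
  (α,s): 0.08·log₂(1.5873) = 0.0533
  (α,t): 0.11·log₂(0.4762) = -0.1177
  (β,r): 0.02·log₂(0.1443) = -0.0559
  (β,s): 0.01·log₂(0.1984) = -0.0233
  (β,t): 0.39·log₂(1.6883) = 0.2947
  (γ,r): 0.08·log₂(1.5152) = 0.0480
  (γ,s): 0.03·log₂(1.5625) = 0.0193
  (γ,t): 0.05·log₂(0.5682) = -0.0408
Sum = 0.346 bits.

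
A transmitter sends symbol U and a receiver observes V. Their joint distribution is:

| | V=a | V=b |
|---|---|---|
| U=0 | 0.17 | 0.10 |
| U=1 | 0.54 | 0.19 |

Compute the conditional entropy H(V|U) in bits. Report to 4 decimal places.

Marginals: p(U) = (0.2700, 0.7300), p(V) = (0.7100, 0.2900).
H(V|U) = Σ p(U) · H(V|U=·).
  U=0: p=0.2700, H(V|U=0) = 0.9510
  U=1: p=0.7300, H(V|U=1) = 0.8272
Weighted sum = 0.8606 bits.

0.8606 bits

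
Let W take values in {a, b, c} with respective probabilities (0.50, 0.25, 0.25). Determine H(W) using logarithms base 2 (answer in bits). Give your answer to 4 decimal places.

H(W) = −Σ p·log₂ p.
  −(0.50)·log₂(0.50) = 0.50000
  −(0.25)·log₂(0.25) = 0.50000
  −(0.25)·log₂(0.25) = 0.50000
Sum: 0.50000 + 0.50000 + 0.50000 = 1.5000 bits.

1.5000 bits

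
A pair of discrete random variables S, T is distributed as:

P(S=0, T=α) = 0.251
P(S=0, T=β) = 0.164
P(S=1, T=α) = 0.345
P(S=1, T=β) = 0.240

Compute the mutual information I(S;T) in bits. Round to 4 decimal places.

0.0002 bits

Marginals: p(S) = (0.4150, 0.5850), p(T) = (0.5960, 0.4040).
I(S;T) = H(S) + H(T) − H(S,T).
H(S) = 0.9791, H(T) = 0.9732, H(S,T) = 1.9521.
I(S;T) = 0.9791 + 0.9732 − 1.9521 = 0.0002 bits.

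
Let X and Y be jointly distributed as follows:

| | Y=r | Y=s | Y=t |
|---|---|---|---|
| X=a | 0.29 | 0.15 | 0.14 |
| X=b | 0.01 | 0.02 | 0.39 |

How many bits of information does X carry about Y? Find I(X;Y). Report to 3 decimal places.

Marginals: p(X) = (0.5800, 0.4200), p(Y) = (0.3000, 0.1700, 0.5300).
I(X;Y) = Σ p(x,y)·log₂[p(x,y)/(p(x)p(y))].
  (a,r): 0.29·log₂(1.6667) = 0.2137
  (a,s): 0.15·log₂(1.5213) = 0.0908
  (a,t): 0.14·log₂(0.4554) = -0.1589
  (b,r): 0.01·log₂(0.0794) = -0.0366
  (b,s): 0.02·log₂(0.2801) = -0.0367
  (b,t): 0.39·log₂(1.7520) = 0.3155
Sum = 0.388 bits.

0.388 bits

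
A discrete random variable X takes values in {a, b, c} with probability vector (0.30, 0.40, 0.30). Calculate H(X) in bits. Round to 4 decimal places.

1.5710 bits

H(X) = −Σ p·log₂ p.
  −(0.30)·log₂(0.30) = 0.52109
  −(0.40)·log₂(0.40) = 0.52877
  −(0.30)·log₂(0.30) = 0.52109
Sum: 0.52109 + 0.52877 + 0.52109 = 1.5710 bits.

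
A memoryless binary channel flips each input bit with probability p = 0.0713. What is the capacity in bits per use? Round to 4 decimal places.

Binary symmetric channel: C = 1 − h₂(ε) where h₂ is the binary entropy function.
h₂(0.0713) = −0.0713·log₂0.0713 − 0.9287·log₂0.9287 = 0.3708.
C = 1 − 0.3708 = 0.6292 bits per channel use.

0.6292 bits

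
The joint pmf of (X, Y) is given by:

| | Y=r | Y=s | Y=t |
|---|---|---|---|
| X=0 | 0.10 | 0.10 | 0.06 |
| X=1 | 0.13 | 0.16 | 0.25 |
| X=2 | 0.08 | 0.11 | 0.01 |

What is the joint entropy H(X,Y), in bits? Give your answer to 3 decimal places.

H(X,Y) = −Σ p(x,y)·log₂ p(x,y) over all 9 cells.
  cell (0,r): −0.10·log₂0.10 = 0.3322
  cell (0,s): −0.10·log₂0.10 = 0.3322
  cell (0,t): −0.06·log₂0.06 = 0.2435
  cell (1,r): −0.13·log₂0.13 = 0.3826
  cell (1,s): −0.16·log₂0.16 = 0.4230
  cell (1,t): −0.25·log₂0.25 = 0.5000
  cell (2,r): −0.08·log₂0.08 = 0.2915
  cell (2,s): −0.11·log₂0.11 = 0.3503
  cell (2,t): −0.01·log₂0.01 = 0.0664
Sum = 2.922 bits.

2.922 bits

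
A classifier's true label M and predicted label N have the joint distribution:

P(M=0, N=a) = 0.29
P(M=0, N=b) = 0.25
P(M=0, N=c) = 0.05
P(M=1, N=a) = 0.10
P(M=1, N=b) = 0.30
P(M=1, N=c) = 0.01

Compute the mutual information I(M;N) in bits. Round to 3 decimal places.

0.070 bits

Marginals: p(M) = (0.5900, 0.4100), p(N) = (0.3900, 0.5500, 0.0600).
I(M;N) = H(M) + H(N) − H(M,N).
H(M) = 0.9765, H(N) = 1.2477, H(M,N) = 2.1537.
I(M;N) = 0.9765 + 1.2477 − 2.1537 = 0.070 bits.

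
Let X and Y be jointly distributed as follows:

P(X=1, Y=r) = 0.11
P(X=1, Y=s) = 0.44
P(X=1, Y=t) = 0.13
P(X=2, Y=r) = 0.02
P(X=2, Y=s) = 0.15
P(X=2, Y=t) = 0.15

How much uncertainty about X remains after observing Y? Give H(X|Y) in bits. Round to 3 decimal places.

0.842 bits

Marginals: p(X) = (0.6800, 0.3200), p(Y) = (0.1300, 0.5900, 0.2800).
H(X|Y) = Σ p(Y) · H(X|Y=·).
  Y=r: p=0.1300, H(X|Y=r) = 0.6194
  Y=s: p=0.5900, H(X|Y=s) = 0.8179
  Y=t: p=0.2800, H(X|Y=t) = 0.9963
Weighted sum = 0.842 bits.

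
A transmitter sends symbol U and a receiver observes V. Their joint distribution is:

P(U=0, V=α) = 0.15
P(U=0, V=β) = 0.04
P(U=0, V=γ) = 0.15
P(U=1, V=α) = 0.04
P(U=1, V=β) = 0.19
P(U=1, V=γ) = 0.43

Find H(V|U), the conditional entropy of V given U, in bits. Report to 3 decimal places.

Marginals: p(U) = (0.3400, 0.6600), p(V) = (0.1900, 0.2300, 0.5800).
H(V|U) = Σ p(U) · H(V|U=·).
  U=0: p=0.3400, H(V|U=0) = 1.4049
  U=1: p=0.6600, H(V|U=1) = 1.1650
Weighted sum = 1.247 bits.

1.247 bits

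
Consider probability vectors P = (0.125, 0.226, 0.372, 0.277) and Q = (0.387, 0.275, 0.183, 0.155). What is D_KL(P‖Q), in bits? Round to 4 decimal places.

D(P‖Q) = Σ p·log₂(p/q).
  0.125·log₂(0.125/0.387) = -0.20380
  0.226·log₂(0.226/0.275) = -0.06398
  0.372·log₂(0.372/0.183) = 0.38073
  0.277·log₂(0.277/0.155) = 0.23202
D(P‖Q) = 0.3450 bits.

0.3450 bits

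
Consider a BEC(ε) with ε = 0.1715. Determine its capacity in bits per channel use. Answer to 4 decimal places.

Binary erasure channel: capacity C = 1 − ε.
C = 1 − 0.1715 = 0.8285 bits per channel use.

0.8285 bits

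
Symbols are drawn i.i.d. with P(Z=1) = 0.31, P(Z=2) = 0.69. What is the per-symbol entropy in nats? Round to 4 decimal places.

H(Z) = −Σ p·ln p.
  −(0.31)·ln(0.31) = 0.36307
  −(0.69)·ln(0.69) = 0.25603
Sum: 0.36307 + 0.25603 = 0.6191 nats.

0.6191 nats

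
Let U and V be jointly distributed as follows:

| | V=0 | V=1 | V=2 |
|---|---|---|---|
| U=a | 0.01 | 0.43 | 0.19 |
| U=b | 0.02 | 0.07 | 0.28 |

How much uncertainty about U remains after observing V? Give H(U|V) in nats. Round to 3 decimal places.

Marginals: p(U) = (0.6300, 0.3700), p(V) = (0.0300, 0.5000, 0.4700).
H(U|V) = Σ p(V) · H(U|V=·).
  V=0: p=0.0300, H(U|V=0) = 0.6365
  V=1: p=0.5000, H(U|V=1) = 0.4050
  V=2: p=0.4700, H(U|V=2) = 0.6747
Weighted sum = 0.539 nats.

0.539 nats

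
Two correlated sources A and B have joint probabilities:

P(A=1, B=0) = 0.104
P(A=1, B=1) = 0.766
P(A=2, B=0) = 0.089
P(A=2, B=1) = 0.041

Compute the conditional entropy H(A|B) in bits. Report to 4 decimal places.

0.4260 bits

Marginals: p(A) = (0.8700, 0.1300), p(B) = (0.1930, 0.8070).
H(A|B) = Σ p(B) · H(A|B=·).
  B=0: p=0.1930, H(A|B=0) = 0.9956
  B=1: p=0.8070, H(A|B=1) = 0.2898
Weighted sum = 0.4260 bits.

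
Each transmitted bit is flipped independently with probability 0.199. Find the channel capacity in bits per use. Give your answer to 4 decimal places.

Binary symmetric channel: C = 1 − h₂(ε) where h₂ is the binary entropy function.
h₂(0.199) = −0.199·log₂0.199 − 0.801·log₂0.801 = 0.7199.
C = 1 − 0.7199 = 0.2801 bits per channel use.

0.2801 bits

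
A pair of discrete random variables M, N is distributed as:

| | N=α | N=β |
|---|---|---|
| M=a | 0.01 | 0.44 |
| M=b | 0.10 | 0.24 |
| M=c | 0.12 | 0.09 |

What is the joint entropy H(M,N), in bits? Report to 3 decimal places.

H(M,N) = −Σ p(x,y)·log₂ p(x,y) over all 6 cells.
  cell (a,α): −0.01·log₂0.01 = 0.0664
  cell (a,β): −0.44·log₂0.44 = 0.5211
  cell (b,α): −0.10·log₂0.10 = 0.3322
  cell (b,β): −0.24·log₂0.24 = 0.4941
  cell (c,α): −0.12·log₂0.12 = 0.3671
  cell (c,β): −0.09·log₂0.09 = 0.3127
Sum = 2.094 bits.

2.094 bits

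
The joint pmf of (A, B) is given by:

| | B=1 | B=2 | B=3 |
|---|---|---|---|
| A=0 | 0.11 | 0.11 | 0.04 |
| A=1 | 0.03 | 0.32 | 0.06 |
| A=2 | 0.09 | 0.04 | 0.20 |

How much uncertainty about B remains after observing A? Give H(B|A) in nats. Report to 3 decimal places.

Marginals: p(A) = (0.2600, 0.4100, 0.3300), p(B) = (0.2300, 0.4700, 0.3000).
H(B|A) = Σ p(A) · H(B|A=·).
  A=0: p=0.2600, H(B|A=0) = 1.0158
  A=1: p=0.4100, H(B|A=1) = 0.6660
  A=2: p=0.3300, H(B|A=2) = 0.9136
Weighted sum = 0.839 nats.

0.839 nats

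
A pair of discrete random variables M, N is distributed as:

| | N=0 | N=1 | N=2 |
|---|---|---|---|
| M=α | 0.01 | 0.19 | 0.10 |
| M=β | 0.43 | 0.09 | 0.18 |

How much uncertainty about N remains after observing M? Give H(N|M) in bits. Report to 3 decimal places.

1.254 bits

Marginals: p(M) = (0.3000, 0.7000), p(N) = (0.4400, 0.2800, 0.2800).
H(N|M) = Σ p(M) · H(N|M=·).
  M=α: p=0.3000, H(N|M=α) = 1.1092
  M=β: p=0.7000, H(N|M=β) = 1.3162
Weighted sum = 1.254 bits.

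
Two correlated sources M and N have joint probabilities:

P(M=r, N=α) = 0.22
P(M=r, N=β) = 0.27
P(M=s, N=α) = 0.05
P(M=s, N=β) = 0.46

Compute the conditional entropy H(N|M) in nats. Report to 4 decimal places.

Marginals: p(M) = (0.4900, 0.5100), p(N) = (0.2700, 0.7300).
H(N|M) = Σ p(M) · H(N|M=·).
  M=r: p=0.4900, H(N|M=r) = 0.6879
  M=s: p=0.5100, H(N|M=s) = 0.3208
Weighted sum = 0.5007 nats.

0.5007 nats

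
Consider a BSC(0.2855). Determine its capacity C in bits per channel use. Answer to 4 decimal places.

0.1372 bits

Binary symmetric channel: C = 1 − h₂(ε) where h₂ is the binary entropy function.
h₂(0.2855) = −0.2855·log₂0.2855 − 0.7145·log₂0.7145 = 0.8628.
C = 1 − 0.8628 = 0.1372 bits per channel use.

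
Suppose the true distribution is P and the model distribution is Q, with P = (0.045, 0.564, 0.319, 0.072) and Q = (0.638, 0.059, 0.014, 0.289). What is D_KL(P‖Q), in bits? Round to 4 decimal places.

2.9591 bits

D(P‖Q) = Σ p·log₂(p/q).
  0.045·log₂(0.045/0.638) = -0.17215
  0.564·log₂(0.564/0.059) = 1.83690
  0.319·log₂(0.319/0.014) = 1.43871
  0.072·log₂(0.072/0.289) = -0.14436
D(P‖Q) = 2.9591 bits.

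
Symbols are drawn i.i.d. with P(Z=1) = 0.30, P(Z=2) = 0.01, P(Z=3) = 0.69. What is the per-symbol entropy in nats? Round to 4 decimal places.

H(Z) = −Σ p·ln p.
  −(0.30)·ln(0.30) = 0.36119
  −(0.01)·ln(0.01) = 0.04605
  −(0.69)·ln(0.69) = 0.25603
Sum: 0.36119 + 0.04605 + 0.25603 = 0.6633 nats.

0.6633 nats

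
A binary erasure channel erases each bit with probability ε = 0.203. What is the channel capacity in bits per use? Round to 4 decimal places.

Binary erasure channel: capacity C = 1 − ε.
C = 1 − 0.203 = 0.7970 bits per channel use.

0.7970 bits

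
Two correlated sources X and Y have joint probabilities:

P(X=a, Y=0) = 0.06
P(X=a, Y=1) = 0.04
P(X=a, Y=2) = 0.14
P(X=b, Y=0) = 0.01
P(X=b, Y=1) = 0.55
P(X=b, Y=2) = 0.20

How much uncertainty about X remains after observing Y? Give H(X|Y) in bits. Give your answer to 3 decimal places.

Marginals: p(X) = (0.2400, 0.7600), p(Y) = (0.0700, 0.5900, 0.3400).
H(X|Y) = Σ p(Y) · H(X|Y=·).
  Y=0: p=0.0700, H(X|Y=0) = 0.5917
  Y=1: p=0.5900, H(X|Y=1) = 0.3576
  Y=2: p=0.3400, H(X|Y=2) = 0.9774
Weighted sum = 0.585 bits.

0.585 bits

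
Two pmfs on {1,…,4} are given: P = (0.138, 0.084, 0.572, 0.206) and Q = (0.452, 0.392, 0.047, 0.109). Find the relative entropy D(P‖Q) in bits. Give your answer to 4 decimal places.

D(P‖Q) = Σ p·log₂(p/q).
  0.138·log₂(0.138/0.452) = -0.23621
  0.084·log₂(0.084/0.392) = -0.18668
  0.572·log₂(0.572/0.047) = 2.06222
  0.206·log₂(0.206/0.109) = 0.18917
D(P‖Q) = 1.8285 bits.

1.8285 bits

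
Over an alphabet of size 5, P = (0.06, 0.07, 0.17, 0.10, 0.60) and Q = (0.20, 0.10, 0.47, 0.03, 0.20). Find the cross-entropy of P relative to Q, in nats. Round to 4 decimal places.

1.7024 nats

H(P,Q) = −Σ p·ln q.
  −0.06·ln(0.20) = 0.09657
  −0.07·ln(0.10) = 0.16118
  −0.17·ln(0.47) = 0.12835
  −0.10·ln(0.03) = 0.35066
  −0.60·ln(0.20) = 0.96566
H(P,Q) = 1.7024 nats.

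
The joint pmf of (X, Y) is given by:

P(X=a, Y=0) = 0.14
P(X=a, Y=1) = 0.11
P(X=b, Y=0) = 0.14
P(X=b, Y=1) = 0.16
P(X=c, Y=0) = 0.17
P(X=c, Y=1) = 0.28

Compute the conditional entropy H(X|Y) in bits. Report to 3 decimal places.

Marginals: p(X) = (0.2500, 0.3000, 0.4500), p(Y) = (0.4500, 0.5500).
H(X|Y) = Σ p(Y) · H(X|Y=·).
  Y=0: p=0.4500, H(X|Y=0) = 1.5787
  Y=1: p=0.5500, H(X|Y=1) = 1.4785
Weighted sum = 1.524 bits.

1.524 bits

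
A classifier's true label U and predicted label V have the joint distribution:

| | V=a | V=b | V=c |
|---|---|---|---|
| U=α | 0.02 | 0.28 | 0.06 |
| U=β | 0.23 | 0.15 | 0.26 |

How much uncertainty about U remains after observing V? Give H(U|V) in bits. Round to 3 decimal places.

Marginals: p(U) = (0.3600, 0.6400), p(V) = (0.2500, 0.4300, 0.3200).
H(U|V) = Σ p(V) · H(U|V=·).
  V=a: p=0.2500, H(U|V=a) = 0.4022
  V=b: p=0.4300, H(U|V=b) = 0.9330
  V=c: p=0.3200, H(U|V=c) = 0.6962
Weighted sum = 0.725 bits.

0.725 bits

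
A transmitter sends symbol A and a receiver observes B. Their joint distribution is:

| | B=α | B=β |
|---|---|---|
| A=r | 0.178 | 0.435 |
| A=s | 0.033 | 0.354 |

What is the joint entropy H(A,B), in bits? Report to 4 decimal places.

1.6584 bits

H(A,B) = −Σ p(x,y)·log₂ p(x,y) over all 4 cells.
  cell (r,α): −0.178·log₂0.178 = 0.44323
  cell (r,β): −0.435·log₂0.435 = 0.52240
  cell (s,α): −0.033·log₂0.033 = 0.16241
  cell (s,β): −0.354·log₂0.354 = 0.53036
Sum = 1.6584 bits.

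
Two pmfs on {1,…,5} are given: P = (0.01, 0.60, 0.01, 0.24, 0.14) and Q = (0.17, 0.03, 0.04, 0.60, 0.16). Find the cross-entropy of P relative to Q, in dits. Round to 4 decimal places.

1.1001 dits

H(P,Q) = −Σ p·log₁₀ q.
  −0.01·log₁₀(0.17) = 0.00770
  −0.60·log₁₀(0.03) = 0.91373
  −0.01·log₁₀(0.04) = 0.01398
  −0.24·log₁₀(0.60) = 0.05324
  −0.14·log₁₀(0.16) = 0.11142
H(P,Q) = 1.1001 dits.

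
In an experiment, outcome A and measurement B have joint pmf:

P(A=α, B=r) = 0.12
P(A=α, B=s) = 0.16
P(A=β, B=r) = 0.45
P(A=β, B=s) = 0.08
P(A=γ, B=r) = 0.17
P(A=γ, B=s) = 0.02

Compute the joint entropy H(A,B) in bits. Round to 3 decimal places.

H(A,B) = −Σ p(x,y)·log₂ p(x,y) over all 6 cells.
  cell (α,r): −0.12·log₂0.12 = 0.3671
  cell (α,s): −0.16·log₂0.16 = 0.4230
  cell (β,r): −0.45·log₂0.45 = 0.5184
  cell (β,s): −0.08·log₂0.08 = 0.2915
  cell (γ,r): −0.17·log₂0.17 = 0.4346
  cell (γ,s): −0.02·log₂0.02 = 0.1129
Sum = 2.147 bits.

2.147 bits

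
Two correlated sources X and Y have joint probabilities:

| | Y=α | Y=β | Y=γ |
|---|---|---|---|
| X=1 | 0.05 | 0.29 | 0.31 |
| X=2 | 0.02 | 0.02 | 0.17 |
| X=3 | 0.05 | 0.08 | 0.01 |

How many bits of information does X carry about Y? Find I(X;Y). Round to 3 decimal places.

Marginals: p(X) = (0.6500, 0.2100, 0.1400), p(Y) = (0.1200, 0.3900, 0.4900).
I(X;Y) = H(X) + H(Y) − H(X,Y).
H(X) = 1.2739, H(Y) = 1.4011, H(X,Y) = 2.4922.
I(X;Y) = 1.2739 + 1.4011 − 2.4922 = 0.183 bits.

0.183 bits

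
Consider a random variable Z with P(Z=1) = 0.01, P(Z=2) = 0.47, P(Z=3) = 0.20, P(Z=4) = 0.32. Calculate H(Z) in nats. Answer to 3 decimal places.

H(Z) = −Σ p·ln p.
  −(0.01)·ln(0.01) = 0.0461
  −(0.47)·ln(0.47) = 0.3549
  −(0.20)·ln(0.20) = 0.3219
  −(0.32)·ln(0.32) = 0.3646
Sum: 0.0461 + 0.3549 + 0.3219 + 0.3646 = 1.087 nats.

1.087 nats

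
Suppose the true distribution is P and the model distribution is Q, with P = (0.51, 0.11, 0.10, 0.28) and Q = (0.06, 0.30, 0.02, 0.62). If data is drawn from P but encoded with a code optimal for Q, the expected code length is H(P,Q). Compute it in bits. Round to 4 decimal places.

H(P,Q) = −Σ p·log₂ q.
  −0.51·log₂(0.06) = 2.07004
  −0.11·log₂(0.30) = 0.19107
  −0.10·log₂(0.02) = 0.56439
  −0.28·log₂(0.62) = 0.19310
H(P,Q) = 3.0186 bits.

3.0186 bits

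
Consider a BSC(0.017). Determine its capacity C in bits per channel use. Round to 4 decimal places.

0.8758 bits

Binary symmetric channel: C = 1 − h₂(ε) where h₂ is the binary entropy function.
h₂(0.017) = −0.017·log₂0.017 − 0.983·log₂0.983 = 0.1242.
C = 1 − 0.1242 = 0.8758 bits per channel use.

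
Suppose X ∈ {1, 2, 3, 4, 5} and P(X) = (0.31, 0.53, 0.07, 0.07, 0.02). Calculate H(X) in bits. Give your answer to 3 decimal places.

1.659 bits

H(X) = −Σ p·log₂ p.
  −(0.31)·log₂(0.31) = 0.5238
  −(0.53)·log₂(0.53) = 0.4854
  −(0.07)·log₂(0.07) = 0.2686
  −(0.07)·log₂(0.07) = 0.2686
  −(0.02)·log₂(0.02) = 0.1129
Sum: 0.5238 + 0.4854 + 0.2686 + 0.2686 + 0.1129 = 1.659 bits.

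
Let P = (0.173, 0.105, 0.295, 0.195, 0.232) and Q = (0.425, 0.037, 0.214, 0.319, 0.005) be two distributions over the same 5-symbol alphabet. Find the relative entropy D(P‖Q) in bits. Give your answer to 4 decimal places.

D(P‖Q) = Σ p·log₂(p/q).
  0.173·log₂(0.173/0.425) = -0.22433
  0.105·log₂(0.105/0.037) = 0.15800
  0.295·log₂(0.295/0.214) = 0.13662
  0.195·log₂(0.195/0.319) = -0.13847
  0.232·log₂(0.232/0.005) = 1.28436
D(P‖Q) = 1.2162 bits.

1.2162 bits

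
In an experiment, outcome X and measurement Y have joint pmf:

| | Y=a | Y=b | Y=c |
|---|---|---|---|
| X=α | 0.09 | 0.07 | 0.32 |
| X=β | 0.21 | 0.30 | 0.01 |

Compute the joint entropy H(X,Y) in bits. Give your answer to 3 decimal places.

H(X,Y) = −Σ p(x,y)·log₂ p(x,y) over all 6 cells.
  cell (α,a): −0.09·log₂0.09 = 0.3127
  cell (α,b): −0.07·log₂0.07 = 0.2686
  cell (α,c): −0.32·log₂0.32 = 0.5260
  cell (β,a): −0.21·log₂0.21 = 0.4728
  cell (β,b): −0.30·log₂0.30 = 0.5211
  cell (β,c): −0.01·log₂0.01 = 0.0664
Sum = 2.168 bits.

2.168 bits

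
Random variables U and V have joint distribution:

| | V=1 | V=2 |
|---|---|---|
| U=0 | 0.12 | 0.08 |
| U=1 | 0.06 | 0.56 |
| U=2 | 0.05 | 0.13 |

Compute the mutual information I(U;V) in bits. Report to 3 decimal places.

0.146 bits

Marginals: p(U) = (0.2000, 0.6200, 0.1800), p(V) = (0.2300, 0.7700).
I(U;V) = Σ p(x,y)·log₂[p(x,y)/(p(x)p(y))].
  (0,1): 0.12·log₂(2.6087) = 0.1660
  (0,2): 0.08·log₂(0.5195) = -0.0756
  (1,1): 0.06·log₂(0.4208) = -0.0749
  (1,2): 0.56·log₂(1.1730) = 0.1289
  (2,1): 0.05·log₂(1.2077) = 0.0136
  (2,2): 0.13·log₂(0.9380) = -0.0120
Sum = 0.146 bits.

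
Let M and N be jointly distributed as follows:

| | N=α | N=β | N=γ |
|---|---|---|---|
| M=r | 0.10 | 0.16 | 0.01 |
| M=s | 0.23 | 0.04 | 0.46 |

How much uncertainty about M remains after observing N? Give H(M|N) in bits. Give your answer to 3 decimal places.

0.506 bits

Marginals: p(M) = (0.2700, 0.7300), p(N) = (0.3300, 0.2000, 0.4700).
H(M|N) = Σ p(N) · H(M|N=·).
  N=α: p=0.3300, H(M|N=α) = 0.8850
  N=β: p=0.2000, H(M|N=β) = 0.7219
  N=γ: p=0.4700, H(M|N=γ) = 0.1485
Weighted sum = 0.506 bits.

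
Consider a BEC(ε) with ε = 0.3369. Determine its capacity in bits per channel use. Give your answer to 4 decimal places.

0.6631 bits

Binary erasure channel: capacity C = 1 − ε.
C = 1 − 0.3369 = 0.6631 bits per channel use.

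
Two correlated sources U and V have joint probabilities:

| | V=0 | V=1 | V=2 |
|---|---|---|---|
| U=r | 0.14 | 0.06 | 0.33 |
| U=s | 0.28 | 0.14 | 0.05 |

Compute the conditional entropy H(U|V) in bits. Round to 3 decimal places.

0.775 bits

Chain rule: H(U|V) = H(U,V) − H(V).
Marginals: p(U) = (0.5300, 0.4700), p(V) = (0.4200, 0.2000, 0.3800).
H(U,V) = 2.2959 bits; H(V) = 1.5205 bits.
H(U|V) = 2.2959 − 1.5205 = 0.775 bits.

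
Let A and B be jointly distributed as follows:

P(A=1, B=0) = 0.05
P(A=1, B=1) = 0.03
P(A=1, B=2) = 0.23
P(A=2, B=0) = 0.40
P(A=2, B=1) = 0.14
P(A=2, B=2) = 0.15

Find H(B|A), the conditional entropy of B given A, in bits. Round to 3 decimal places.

1.299 bits

Marginals: p(A) = (0.3100, 0.6900), p(B) = (0.4500, 0.1700, 0.3800).
H(B|A) = Σ p(A) · H(B|A=·).
  A=1: p=0.3100, H(B|A=1) = 1.0701
  A=2: p=0.6900, H(B|A=2) = 1.4015
Weighted sum = 1.299 bits.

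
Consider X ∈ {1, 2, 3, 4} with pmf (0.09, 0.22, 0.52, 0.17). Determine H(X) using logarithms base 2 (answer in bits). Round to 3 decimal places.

H(X) = −Σ p·log₂ p.
  −(0.09)·log₂(0.09) = 0.3127
  −(0.22)·log₂(0.22) = 0.4806
  −(0.52)·log₂(0.52) = 0.4906
  −(0.17)·log₂(0.17) = 0.4346
Sum: 0.3127 + 0.4806 + 0.4906 + 0.4346 = 1.718 bits.

1.718 bits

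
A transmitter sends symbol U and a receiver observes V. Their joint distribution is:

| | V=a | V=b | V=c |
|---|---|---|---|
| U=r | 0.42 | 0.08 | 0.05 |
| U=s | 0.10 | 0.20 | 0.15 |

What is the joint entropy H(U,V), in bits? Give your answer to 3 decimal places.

H(U,V) = −Σ p(x,y)·log₂ p(x,y) over all 6 cells.
  cell (r,a): −0.42·log₂0.42 = 0.5256
  cell (r,b): −0.08·log₂0.08 = 0.2915
  cell (r,c): −0.05·log₂0.05 = 0.2161
  cell (s,a): −0.10·log₂0.10 = 0.3322
  cell (s,b): −0.20·log₂0.20 = 0.4644
  cell (s,c): −0.15·log₂0.15 = 0.4105
Sum = 2.240 bits.

2.240 bits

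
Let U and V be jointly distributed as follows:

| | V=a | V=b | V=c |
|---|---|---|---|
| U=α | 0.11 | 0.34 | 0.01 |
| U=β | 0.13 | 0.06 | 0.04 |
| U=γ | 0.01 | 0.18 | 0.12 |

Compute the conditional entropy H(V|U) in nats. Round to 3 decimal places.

Marginals: p(U) = (0.4600, 0.2300, 0.3100), p(V) = (0.2500, 0.5800, 0.1700).
H(V|U) = Σ p(U) · H(V|U=·).
  U=α: p=0.4600, H(V|U=α) = 0.6488
  U=β: p=0.2300, H(V|U=β) = 0.9772
  U=γ: p=0.3100, H(V|U=γ) = 0.7938
Weighted sum = 0.769 nats.

0.769 nats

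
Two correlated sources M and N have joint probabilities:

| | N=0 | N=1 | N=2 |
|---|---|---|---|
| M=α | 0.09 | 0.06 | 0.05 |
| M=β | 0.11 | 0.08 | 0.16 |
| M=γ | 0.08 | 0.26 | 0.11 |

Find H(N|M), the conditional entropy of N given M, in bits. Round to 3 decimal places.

Marginals: p(M) = (0.2000, 0.3500, 0.4500), p(N) = (0.2800, 0.4000, 0.3200).
H(N|M) = Σ p(M) · H(N|M=·).
  M=α: p=0.2000, H(N|M=α) = 1.5395
  M=β: p=0.3500, H(N|M=β) = 1.5277
  M=γ: p=0.4500, H(N|M=γ) = 1.3971
Weighted sum = 1.471 bits.

1.471 bits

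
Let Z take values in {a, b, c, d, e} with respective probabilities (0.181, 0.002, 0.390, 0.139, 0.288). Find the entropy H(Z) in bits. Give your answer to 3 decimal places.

H(Z) = −Σ p·log₂ p.
  −(0.181)·log₂(0.181) = 0.4463
  −(0.002)·log₂(0.002) = 0.0179
  −(0.390)·log₂(0.390) = 0.5298
  −(0.139)·log₂(0.139) = 0.3957
  −(0.288)·log₂(0.288) = 0.5172
Sum: 0.4463 + 0.0179 + 0.5298 + 0.3957 + 0.5172 = 1.907 bits.

1.907 bits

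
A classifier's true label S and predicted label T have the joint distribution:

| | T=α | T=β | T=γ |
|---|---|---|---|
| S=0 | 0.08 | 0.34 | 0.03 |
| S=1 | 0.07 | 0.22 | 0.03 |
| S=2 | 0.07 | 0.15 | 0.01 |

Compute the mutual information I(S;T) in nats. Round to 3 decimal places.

0.009 nats

Marginals: p(S) = (0.4500, 0.3200, 0.2300), p(T) = (0.2200, 0.7100, 0.0700).
I(S;T) = H(S) + H(T) − H(S,T).
H(S) = 1.0620, H(T) = 0.7624, H(S,T) = 1.8153.
I(S;T) = 1.0620 + 0.7624 − 1.8153 = 0.009 nats.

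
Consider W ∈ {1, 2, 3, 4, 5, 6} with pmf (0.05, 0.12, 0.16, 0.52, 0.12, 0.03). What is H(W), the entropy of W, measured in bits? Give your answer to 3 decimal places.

H(W) = −Σ p·log₂ p.
  −(0.05)·log₂(0.05) = 0.2161
  −(0.12)·log₂(0.12) = 0.3671
  −(0.16)·log₂(0.16) = 0.4230
  −(0.52)·log₂(0.52) = 0.4906
  −(0.12)·log₂(0.12) = 0.3671
  −(0.03)·log₂(0.03) = 0.1518
Sum: 0.2161 + 0.3671 + 0.4230 + 0.4906 + 0.3671 + 0.1518 = 2.016 bits.

2.016 bits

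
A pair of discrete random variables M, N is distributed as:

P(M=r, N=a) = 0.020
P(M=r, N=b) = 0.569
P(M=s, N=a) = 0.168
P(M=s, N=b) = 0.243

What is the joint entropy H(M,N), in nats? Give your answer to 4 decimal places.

H(M,N) = −Σ p(x,y)·ln p(x,y) over all 4 cells.
  cell (r,a): −0.020·ln0.020 = 0.07824
  cell (r,b): −0.569·ln0.569 = 0.32084
  cell (s,a): −0.168·ln0.168 = 0.29968
  cell (s,b): −0.243·ln0.243 = 0.34377
Sum = 1.0425 nats.

1.0425 nats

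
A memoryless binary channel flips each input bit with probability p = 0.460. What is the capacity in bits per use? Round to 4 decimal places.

Binary symmetric channel: C = 1 − h₂(ε) where h₂ is the binary entropy function.
h₂(0.460) = −0.460·log₂0.460 − 0.540·log₂0.540 = 0.9954.
C = 1 − 0.9954 = 0.0046 bits per channel use.

0.0046 bits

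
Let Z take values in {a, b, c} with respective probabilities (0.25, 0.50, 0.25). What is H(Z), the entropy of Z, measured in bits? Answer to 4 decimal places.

H(Z) = −Σ p·log₂ p.
  −(0.25)·log₂(0.25) = 0.50000
  −(0.50)·log₂(0.50) = 0.50000
  −(0.25)·log₂(0.25) = 0.50000
Sum: 0.50000 + 0.50000 + 0.50000 = 1.5000 bits.

1.5000 bits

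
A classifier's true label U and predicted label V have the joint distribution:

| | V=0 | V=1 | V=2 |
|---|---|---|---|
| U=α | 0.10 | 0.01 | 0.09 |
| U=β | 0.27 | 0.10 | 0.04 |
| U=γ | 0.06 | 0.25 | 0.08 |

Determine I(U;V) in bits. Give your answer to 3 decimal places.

Marginals: p(U) = (0.2000, 0.4100, 0.3900), p(V) = (0.4300, 0.3600, 0.2100).
I(U;V) = H(U) + H(V) − H(U,V).
H(U) = 1.5216, H(V) = 1.5270, H(U,V) = 2.7743.
I(U;V) = 1.5216 + 1.5270 − 2.7743 = 0.274 bits.

0.274 bits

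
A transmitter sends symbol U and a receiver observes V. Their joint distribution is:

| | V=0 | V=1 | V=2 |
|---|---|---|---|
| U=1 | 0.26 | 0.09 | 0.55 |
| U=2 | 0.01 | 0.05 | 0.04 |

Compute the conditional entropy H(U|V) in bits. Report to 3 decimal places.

0.404 bits

Chain rule: H(U|V) = H(U,V) − H(V).
Marginals: p(U) = (0.9000, 0.1000), p(V) = (0.2700, 0.1400, 0.5900).
H(U,V) = 1.7606 bits; H(V) = 1.3562 bits.
H(U|V) = 1.7606 − 1.3562 = 0.404 bits.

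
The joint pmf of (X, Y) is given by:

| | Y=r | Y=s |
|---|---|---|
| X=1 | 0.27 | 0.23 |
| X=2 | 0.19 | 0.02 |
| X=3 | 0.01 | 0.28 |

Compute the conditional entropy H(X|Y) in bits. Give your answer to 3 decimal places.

1.149 bits

Chain rule: H(X|Y) = H(X,Y) − H(Y).
Marginals: p(X) = (0.5000, 0.2100, 0.2900), p(Y) = (0.4700, 0.5300).
H(X,Y) = 2.1465 bits; H(Y) = 0.9974 bits.
H(X|Y) = 2.1465 − 0.9974 = 1.149 bits.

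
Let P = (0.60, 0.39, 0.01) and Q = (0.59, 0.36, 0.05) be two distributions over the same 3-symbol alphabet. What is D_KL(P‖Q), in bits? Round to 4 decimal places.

D(P‖Q) = Σ p·log₂(p/q).
  0.60·log₂(0.60/0.59) = 0.01455
  0.39·log₂(0.39/0.36) = 0.04504
  0.01·log₂(0.01/0.05) = -0.02322
D(P‖Q) = 0.0364 bits.

0.0364 bits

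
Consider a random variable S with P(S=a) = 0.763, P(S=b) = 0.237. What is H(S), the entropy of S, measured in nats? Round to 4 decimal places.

0.5476 nats

H(S) = −Σ p·ln p.
  −(0.763)·ln(0.763) = 0.20639
  −(0.237)·ln(0.237) = 0.34121
Sum: 0.20639 + 0.34121 = 0.5476 nats.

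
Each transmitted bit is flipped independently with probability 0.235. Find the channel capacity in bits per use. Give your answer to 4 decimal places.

0.2134 bits

Binary symmetric channel: C = 1 − h₂(ε) where h₂ is the binary entropy function.
h₂(0.235) = −0.235·log₂0.235 − 0.765·log₂0.765 = 0.7866.
C = 1 − 0.7866 = 0.2134 bits per channel use.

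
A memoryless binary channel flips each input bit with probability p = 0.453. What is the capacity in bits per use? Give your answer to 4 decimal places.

Binary symmetric channel: C = 1 − h₂(ε) where h₂ is the binary entropy function.
h₂(0.453) = −0.453·log₂0.453 − 0.547·log₂0.547 = 0.9936.
C = 1 − 0.9936 = 0.0064 bits per channel use.

0.0064 bits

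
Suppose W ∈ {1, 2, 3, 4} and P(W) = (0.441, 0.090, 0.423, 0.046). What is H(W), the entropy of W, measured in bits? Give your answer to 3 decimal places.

1.563 bits

H(W) = −Σ p·log₂ p.
  −(0.441)·log₂(0.441) = 0.5209
  −(0.090)·log₂(0.090) = 0.3127
  −(0.423)·log₂(0.423) = 0.5251
  −(0.046)·log₂(0.046) = 0.2043
Sum: 0.5209 + 0.3127 + 0.5251 + 0.2043 = 1.563 bits.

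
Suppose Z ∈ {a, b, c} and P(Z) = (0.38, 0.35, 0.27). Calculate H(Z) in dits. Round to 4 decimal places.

H(Z) = −Σ p·log₁₀ p.
  −(0.38)·log₁₀(0.38) = 0.15968
  −(0.35)·log₁₀(0.35) = 0.15958
  −(0.27)·log₁₀(0.27) = 0.15353
Sum: 0.15968 + 0.15958 + 0.15353 = 0.4728 dits.

0.4728 dits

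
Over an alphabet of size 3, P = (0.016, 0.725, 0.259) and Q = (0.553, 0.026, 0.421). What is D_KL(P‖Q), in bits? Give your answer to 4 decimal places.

D(P‖Q) = Σ p·log₂(p/q).
  0.016·log₂(0.016/0.553) = -0.08178
  0.725·log₂(0.725/0.026) = 3.48101
  0.259·log₂(0.259/0.421) = -0.18152
D(P‖Q) = 3.2177 bits.

3.2177 bits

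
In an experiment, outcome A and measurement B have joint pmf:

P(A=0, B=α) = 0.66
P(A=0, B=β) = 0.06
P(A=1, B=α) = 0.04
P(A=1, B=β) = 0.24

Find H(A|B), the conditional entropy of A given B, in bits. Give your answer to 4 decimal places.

0.4378 bits

Marginals: p(A) = (0.7200, 0.2800), p(B) = (0.7000, 0.3000).
H(A|B) = Σ p(B) · H(A|B=·).
  B=α: p=0.7000, H(A|B=α) = 0.3160
  B=β: p=0.3000, H(A|B=β) = 0.7219
Weighted sum = 0.4378 bits.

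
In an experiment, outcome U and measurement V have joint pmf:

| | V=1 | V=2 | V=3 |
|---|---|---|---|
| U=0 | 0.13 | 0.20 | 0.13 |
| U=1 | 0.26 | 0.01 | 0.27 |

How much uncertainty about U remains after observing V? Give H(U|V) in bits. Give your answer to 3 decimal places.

Marginals: p(U) = (0.4600, 0.5400), p(V) = (0.3900, 0.2100, 0.4000).
H(U|V) = Σ p(V) · H(U|V=·).
  V=1: p=0.3900, H(U|V=1) = 0.9183
  V=2: p=0.2100, H(U|V=2) = 0.2762
  V=3: p=0.4000, H(U|V=3) = 0.9097
Weighted sum = 0.780 bits.

0.780 bits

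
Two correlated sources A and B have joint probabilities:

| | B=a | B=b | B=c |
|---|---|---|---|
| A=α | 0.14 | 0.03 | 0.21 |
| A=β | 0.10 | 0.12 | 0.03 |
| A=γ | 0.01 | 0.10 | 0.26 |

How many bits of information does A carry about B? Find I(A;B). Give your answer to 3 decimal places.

Marginals: p(A) = (0.3800, 0.2500, 0.3700), p(B) = (0.2500, 0.2500, 0.5000).
I(A;B) = H(A) + H(B) − H(A,B).
H(A) = 1.5612, H(B) = 1.5000, H(A,B) = 2.7766.
I(A;B) = 1.5612 + 1.5000 − 2.7766 = 0.285 bits.

0.285 bits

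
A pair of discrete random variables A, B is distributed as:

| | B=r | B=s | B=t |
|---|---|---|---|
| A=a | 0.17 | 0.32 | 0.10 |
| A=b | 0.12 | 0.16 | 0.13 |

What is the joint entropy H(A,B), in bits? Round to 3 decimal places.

2.466 bits

H(A,B) = −Σ p(x,y)·log₂ p(x,y) over all 6 cells.
  cell (a,r): −0.17·log₂0.17 = 0.4346
  cell (a,s): −0.32·log₂0.32 = 0.5260
  cell (a,t): −0.10·log₂0.10 = 0.3322
  cell (b,r): −0.12·log₂0.12 = 0.3671
  cell (b,s): −0.16·log₂0.16 = 0.4230
  cell (b,t): −0.13·log₂0.13 = 0.3826
Sum = 2.466 bits.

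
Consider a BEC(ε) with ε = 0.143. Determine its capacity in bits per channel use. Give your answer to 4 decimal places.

0.8570 bits

Binary erasure channel: capacity C = 1 − ε.
C = 1 − 0.143 = 0.8570 bits per channel use.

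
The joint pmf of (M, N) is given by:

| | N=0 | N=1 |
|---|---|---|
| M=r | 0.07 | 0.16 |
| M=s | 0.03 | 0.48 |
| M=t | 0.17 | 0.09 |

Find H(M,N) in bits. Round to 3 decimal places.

2.099 bits

H(M,N) = −Σ p(x,y)·log₂ p(x,y) over all 6 cells.
  cell (r,0): −0.07·log₂0.07 = 0.2686
  cell (r,1): −0.16·log₂0.16 = 0.4230
  cell (s,0): −0.03·log₂0.03 = 0.1518
  cell (s,1): −0.48·log₂0.48 = 0.5083
  cell (t,0): −0.17·log₂0.17 = 0.4346
  cell (t,1): −0.09·log₂0.09 = 0.3127
Sum = 2.099 bits.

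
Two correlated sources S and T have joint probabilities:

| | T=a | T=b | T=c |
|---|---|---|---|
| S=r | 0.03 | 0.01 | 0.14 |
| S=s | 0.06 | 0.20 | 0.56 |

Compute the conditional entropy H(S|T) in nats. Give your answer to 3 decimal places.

0.448 nats

Marginals: p(S) = (0.1800, 0.8200), p(T) = (0.0900, 0.2100, 0.7000).
H(S|T) = Σ p(T) · H(S|T=·).
  T=a: p=0.0900, H(S|T=a) = 0.6365
  T=b: p=0.2100, H(S|T=b) = 0.1914
  T=c: p=0.7000, H(S|T=c) = 0.5004
Weighted sum = 0.448 nats.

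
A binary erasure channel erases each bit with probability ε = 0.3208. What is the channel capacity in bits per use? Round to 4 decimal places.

0.6792 bits

Binary erasure channel: capacity C = 1 − ε.
C = 1 − 0.3208 = 0.6792 bits per channel use.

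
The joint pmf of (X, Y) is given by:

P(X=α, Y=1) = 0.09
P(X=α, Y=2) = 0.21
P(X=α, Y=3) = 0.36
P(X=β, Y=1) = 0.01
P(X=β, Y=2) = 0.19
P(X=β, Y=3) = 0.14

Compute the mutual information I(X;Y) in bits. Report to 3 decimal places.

Marginals: p(X) = (0.6600, 0.3400), p(Y) = (0.1000, 0.4000, 0.5000).
I(X;Y) = Σ p(x,y)·log₂[p(x,y)/(p(x)p(y))].
  (α,1): 0.09·log₂(1.3636) = 0.0403
  (α,2): 0.21·log₂(0.7955) = -0.0693
  (α,3): 0.36·log₂(1.0909) = 0.0452
  (β,1): 0.01·log₂(0.2941) = -0.0177
  (β,2): 0.19·log₂(1.3971) = 0.0917
  (β,3): 0.14·log₂(0.8235) = -0.0392
Sum = 0.051 bits.

0.051 bits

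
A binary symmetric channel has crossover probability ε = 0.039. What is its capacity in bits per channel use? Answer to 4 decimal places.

0.7623 bits

Binary symmetric channel: C = 1 − h₂(ε) where h₂ is the binary entropy function.
h₂(0.039) = −0.039·log₂0.039 − 0.961·log₂0.961 = 0.2377.
C = 1 − 0.2377 = 0.7623 bits per channel use.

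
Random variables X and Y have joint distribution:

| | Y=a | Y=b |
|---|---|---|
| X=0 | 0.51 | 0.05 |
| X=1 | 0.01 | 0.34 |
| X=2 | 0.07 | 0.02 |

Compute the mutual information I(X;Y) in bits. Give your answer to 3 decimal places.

Marginals: p(X) = (0.5600, 0.3500, 0.0900), p(Y) = (0.5900, 0.4100).
I(X;Y) = H(X) + H(Y) − H(X,Y).
H(X) = 1.3112, H(Y) = 0.9765, H(X,Y) = 1.6886.
I(X;Y) = 1.3112 + 0.9765 − 1.6886 = 0.599 bits.

0.599 bits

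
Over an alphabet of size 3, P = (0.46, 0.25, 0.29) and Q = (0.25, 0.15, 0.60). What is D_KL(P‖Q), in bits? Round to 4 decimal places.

D(P‖Q) = Σ p·log₂(p/q).
  0.46·log₂(0.46/0.25) = 0.40466
  0.25·log₂(0.25/0.15) = 0.18424
  0.29·log₂(0.29/0.60) = -0.30418
D(P‖Q) = 0.2847 bits.

0.2847 bits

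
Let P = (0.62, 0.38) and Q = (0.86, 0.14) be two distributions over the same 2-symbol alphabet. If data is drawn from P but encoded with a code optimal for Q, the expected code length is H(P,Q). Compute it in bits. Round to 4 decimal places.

H(P,Q) = −Σ p·log₂ q.
  −0.62·log₂(0.86) = 0.13491
  −0.38·log₂(0.14) = 1.07787
H(P,Q) = 1.2128 bits.

1.2128 bits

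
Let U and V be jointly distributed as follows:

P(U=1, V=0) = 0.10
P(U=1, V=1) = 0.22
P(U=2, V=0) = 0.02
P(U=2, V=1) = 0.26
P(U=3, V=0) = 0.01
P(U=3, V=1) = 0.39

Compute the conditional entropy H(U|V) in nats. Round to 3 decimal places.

Chain rule: H(U|V) = H(U,V) − H(V).
Marginals: p(U) = (0.3200, 0.2800, 0.4000), p(V) = (0.1300, 0.8700).
H(U,V) = 1.4051 nats; H(V) = 0.3864 nats.
H(U|V) = 1.4051 − 0.3864 = 1.019 nats.

1.019 nats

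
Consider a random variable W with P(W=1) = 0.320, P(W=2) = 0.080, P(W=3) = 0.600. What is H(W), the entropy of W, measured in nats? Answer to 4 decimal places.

H(W) = −Σ p·ln p.
  −(0.320)·ln(0.320) = 0.36462
  −(0.080)·ln(0.080) = 0.20206
  −(0.600)·ln(0.600) = 0.30650
Sum: 0.36462 + 0.20206 + 0.30650 = 0.8732 nats.

0.8732 nats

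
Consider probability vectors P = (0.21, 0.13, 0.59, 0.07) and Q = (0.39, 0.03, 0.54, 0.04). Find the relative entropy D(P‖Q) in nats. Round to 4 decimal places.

0.1520 nats

D(P‖Q) = Σ p·ln(p/q).
  0.21·ln(0.21/0.39) = -0.13000
  0.13·ln(0.13/0.03) = 0.19062
  0.59·ln(0.59/0.54) = 0.05225
  0.07·ln(0.07/0.04) = 0.03917
D(P‖Q) = 0.1520 nats.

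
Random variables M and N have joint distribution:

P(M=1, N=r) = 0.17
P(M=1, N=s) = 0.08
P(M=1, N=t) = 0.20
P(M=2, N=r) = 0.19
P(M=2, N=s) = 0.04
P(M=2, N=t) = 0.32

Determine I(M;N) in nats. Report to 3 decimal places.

Marginals: p(M) = (0.4500, 0.5500), p(N) = (0.3600, 0.1200, 0.5200).
I(M;N) = Σ p(x,y)·ln[p(x,y)/(p(x)p(y))].
  (1,r): 0.17·ln(1.0494) = 0.0082
  (1,s): 0.08·ln(1.4815) = 0.0314
  (1,t): 0.20·ln(0.8547) = -0.0314
  (2,r): 0.19·ln(0.9596) = -0.0078
  (2,s): 0.04·ln(0.6061) = -0.0200
  (2,t): 0.32·ln(1.1189) = 0.0359
Sum = 0.016 nats.

0.016 nats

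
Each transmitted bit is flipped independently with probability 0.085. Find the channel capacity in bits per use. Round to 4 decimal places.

0.5804 bits

Binary symmetric channel: C = 1 − h₂(ε) where h₂ is the binary entropy function.
h₂(0.085) = −0.085·log₂0.085 − 0.915·log₂0.915 = 0.4196.
C = 1 − 0.4196 = 0.5804 bits per channel use.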